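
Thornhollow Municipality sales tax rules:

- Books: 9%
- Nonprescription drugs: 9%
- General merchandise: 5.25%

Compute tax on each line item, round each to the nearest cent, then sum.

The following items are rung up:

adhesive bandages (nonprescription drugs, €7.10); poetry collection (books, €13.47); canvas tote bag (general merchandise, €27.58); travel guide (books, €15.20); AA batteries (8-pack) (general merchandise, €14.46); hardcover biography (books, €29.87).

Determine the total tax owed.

Adhesive bandages €7.10: nonprescription drugs → 9% → €0.64
Poetry collection €13.47: books → 9% → €1.21
Canvas tote bag €27.58: general merchandise → 5.25% → €1.45
Travel guide €15.20: books → 9% → €1.37
AA batteries (8-pack) €14.46: general merchandise → 5.25% → €0.76
Hardcover biography €29.87: books → 9% → €2.69
Total tax = €0.64 + €1.21 + €1.45 + €1.37 + €0.76 + €2.69 = €8.12

€8.12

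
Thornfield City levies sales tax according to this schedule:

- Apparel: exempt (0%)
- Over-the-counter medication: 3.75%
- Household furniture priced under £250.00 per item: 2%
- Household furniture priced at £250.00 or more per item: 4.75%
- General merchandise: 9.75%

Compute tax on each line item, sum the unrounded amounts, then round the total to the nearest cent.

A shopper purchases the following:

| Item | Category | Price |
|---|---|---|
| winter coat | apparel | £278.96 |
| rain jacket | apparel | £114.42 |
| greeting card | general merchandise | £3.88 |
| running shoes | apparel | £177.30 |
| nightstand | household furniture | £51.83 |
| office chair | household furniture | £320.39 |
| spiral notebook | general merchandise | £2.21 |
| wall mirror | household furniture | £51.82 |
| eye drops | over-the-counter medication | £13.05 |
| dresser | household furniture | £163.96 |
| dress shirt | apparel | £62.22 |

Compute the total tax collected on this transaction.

Winter coat £278.96: apparel → 0% → £0.00
Rain jacket £114.42: apparel → 0% → £0.00
Greeting card £3.88: general merchandise → 9.75% → £0.3783
Running shoes £177.30: apparel → 0% → £0.00
Nightstand £51.83: household furniture, under £250.00 → 2% → £1.0366
Office chair £320.39: household furniture, £250.00 or more → 4.75% → £15.218525
Spiral notebook £2.21: general merchandise → 9.75% → £0.215475
Wall mirror £51.82: household furniture, under £250.00 → 2% → £1.0364
Eye drops £13.05: over-the-counter medication → 3.75% → £0.489375
Dresser £163.96: household furniture, under £250.00 → 2% → £3.2792
Dress shirt £62.22: apparel → 0% → £0.00
Unrounded tax sum = £21.653875 → £21.65

£21.65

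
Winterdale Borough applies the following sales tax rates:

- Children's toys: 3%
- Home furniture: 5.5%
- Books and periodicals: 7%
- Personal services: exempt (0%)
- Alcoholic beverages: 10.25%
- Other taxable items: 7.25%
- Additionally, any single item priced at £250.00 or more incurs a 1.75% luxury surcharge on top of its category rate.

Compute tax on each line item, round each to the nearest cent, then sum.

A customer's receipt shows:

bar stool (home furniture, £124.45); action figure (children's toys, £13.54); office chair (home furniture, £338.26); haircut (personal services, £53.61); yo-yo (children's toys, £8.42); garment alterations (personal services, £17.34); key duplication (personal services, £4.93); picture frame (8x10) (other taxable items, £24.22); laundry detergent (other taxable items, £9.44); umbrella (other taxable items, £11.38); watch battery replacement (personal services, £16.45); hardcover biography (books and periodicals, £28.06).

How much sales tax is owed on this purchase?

Bar stool £124.45: home furniture → 5.5% → £6.84
Action figure £13.54: children's toys → 3% → £0.41
Office chair £338.26: home furniture → 5.5% + 1.75% surcharge = 7.25% → £24.52
Haircut £53.61: personal services → 0% → £0.00
Yo-yo £8.42: children's toys → 3% → £0.25
Garment alterations £17.34: personal services → 0% → £0.00
Key duplication £4.93: personal services → 0% → £0.00
Picture frame (8x10) £24.22: other taxable items → 7.25% → £1.76
Laundry detergent £9.44: other taxable items → 7.25% → £0.68
Umbrella £11.38: other taxable items → 7.25% → £0.83
Watch battery replacement £16.45: personal services → 0% → £0.00
Hardcover biography £28.06: books and periodicals → 7% → £1.96
Total tax = £6.84 + £0.41 + £24.52 + £0.25 + £1.76 + £0.68 + £0.83 + £1.96 = £37.25

£37.25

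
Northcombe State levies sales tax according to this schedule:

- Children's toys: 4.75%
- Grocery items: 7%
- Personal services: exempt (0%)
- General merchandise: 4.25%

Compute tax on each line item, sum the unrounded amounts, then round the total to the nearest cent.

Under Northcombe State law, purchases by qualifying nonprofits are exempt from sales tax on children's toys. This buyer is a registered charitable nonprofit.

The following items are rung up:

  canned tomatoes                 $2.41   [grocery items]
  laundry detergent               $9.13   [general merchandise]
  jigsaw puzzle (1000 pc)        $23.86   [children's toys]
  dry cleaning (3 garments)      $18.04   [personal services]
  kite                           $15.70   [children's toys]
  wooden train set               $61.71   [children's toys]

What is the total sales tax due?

$0.56

Canned tomatoes $2.41: grocery items → 7% → $0.1687
Laundry detergent $9.13: general merchandise → 4.25% → $0.388025
Jigsaw puzzle (1000 pc) $23.86: children's toys, buyer-exempt → 0% → $0.00
Dry cleaning (3 garments) $18.04: personal services → 0% → $0.00
Kite $15.70: children's toys, buyer-exempt → 0% → $0.00
Wooden train set $61.71: children's toys, buyer-exempt → 0% → $0.00
Unrounded tax sum = $0.556725 → $0.56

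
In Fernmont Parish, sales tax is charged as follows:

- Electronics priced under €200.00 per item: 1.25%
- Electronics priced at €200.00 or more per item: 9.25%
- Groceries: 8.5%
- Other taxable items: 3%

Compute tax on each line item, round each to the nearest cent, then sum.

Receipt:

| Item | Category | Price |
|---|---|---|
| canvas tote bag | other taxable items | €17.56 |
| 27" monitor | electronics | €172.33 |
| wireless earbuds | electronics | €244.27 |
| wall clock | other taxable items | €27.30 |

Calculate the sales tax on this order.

Canvas tote bag €17.56: other taxable items → 3% → €0.53
27" monitor €172.33: electronics, under €200.00 → 1.25% → €2.15
Wireless earbuds €244.27: electronics, €200.00 or more → 9.25% → €22.59
Wall clock €27.30: other taxable items → 3% → €0.82
Total tax = €0.53 + €2.15 + €22.59 + €0.82 = €26.09

€26.09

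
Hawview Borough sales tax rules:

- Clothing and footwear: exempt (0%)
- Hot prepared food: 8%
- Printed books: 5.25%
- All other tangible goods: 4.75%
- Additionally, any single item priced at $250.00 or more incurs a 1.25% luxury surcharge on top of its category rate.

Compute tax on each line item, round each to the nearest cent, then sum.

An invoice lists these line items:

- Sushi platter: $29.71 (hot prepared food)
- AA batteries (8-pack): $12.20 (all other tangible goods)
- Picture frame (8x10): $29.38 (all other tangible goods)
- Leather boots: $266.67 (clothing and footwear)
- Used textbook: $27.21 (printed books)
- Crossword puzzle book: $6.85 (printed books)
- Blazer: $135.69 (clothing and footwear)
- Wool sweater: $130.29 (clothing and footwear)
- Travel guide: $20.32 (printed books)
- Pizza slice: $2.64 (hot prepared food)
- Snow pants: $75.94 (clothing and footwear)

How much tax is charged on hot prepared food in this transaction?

Sushi platter $29.71: hot prepared food → 8% → $2.38
Pizza slice $2.64: hot prepared food → 8% → $0.21
Tax on hot prepared food = $2.38 + $0.21 = $2.59

$2.59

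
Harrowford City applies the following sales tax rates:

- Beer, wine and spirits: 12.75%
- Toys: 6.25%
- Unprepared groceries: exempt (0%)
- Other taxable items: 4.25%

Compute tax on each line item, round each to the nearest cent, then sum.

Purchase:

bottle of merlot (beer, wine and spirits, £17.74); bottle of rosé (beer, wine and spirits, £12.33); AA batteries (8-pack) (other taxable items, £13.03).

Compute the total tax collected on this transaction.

£4.38

Bottle of merlot £17.74: beer, wine and spirits → 12.75% → £2.26
Bottle of rosé £12.33: beer, wine and spirits → 12.75% → £1.57
AA batteries (8-pack) £13.03: other taxable items → 4.25% → £0.55
Total tax = £2.26 + £1.57 + £0.55 = £4.38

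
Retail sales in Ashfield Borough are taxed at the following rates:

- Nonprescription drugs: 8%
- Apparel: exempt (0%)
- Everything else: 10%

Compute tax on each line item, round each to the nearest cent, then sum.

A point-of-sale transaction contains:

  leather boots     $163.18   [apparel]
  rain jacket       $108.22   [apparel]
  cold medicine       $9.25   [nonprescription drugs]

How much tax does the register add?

Leather boots $163.18: apparel → 0% → $0.00
Rain jacket $108.22: apparel → 0% → $0.00
Cold medicine $9.25: nonprescription drugs → 8% → $0.74
Total tax = $0.74

$0.74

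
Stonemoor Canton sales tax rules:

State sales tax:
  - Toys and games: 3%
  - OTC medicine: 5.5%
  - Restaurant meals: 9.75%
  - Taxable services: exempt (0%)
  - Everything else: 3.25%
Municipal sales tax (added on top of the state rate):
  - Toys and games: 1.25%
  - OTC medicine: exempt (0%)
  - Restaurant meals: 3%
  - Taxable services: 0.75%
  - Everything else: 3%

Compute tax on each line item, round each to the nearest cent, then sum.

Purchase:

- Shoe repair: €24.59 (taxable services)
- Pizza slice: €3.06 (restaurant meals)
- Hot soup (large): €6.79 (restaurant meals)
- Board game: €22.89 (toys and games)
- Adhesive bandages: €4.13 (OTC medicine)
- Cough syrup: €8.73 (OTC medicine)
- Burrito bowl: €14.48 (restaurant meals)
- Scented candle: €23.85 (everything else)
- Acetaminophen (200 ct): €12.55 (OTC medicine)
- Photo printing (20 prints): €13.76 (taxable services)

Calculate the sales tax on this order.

Shoe repair €24.59: taxable services → 0% + 0.75% municipal = 0.75% → €0.18
Pizza slice €3.06: restaurant meals → 9.75% + 3% municipal = 12.75% → €0.39
Hot soup (large) €6.79: restaurant meals → 9.75% + 3% municipal = 12.75% → €0.87
Board game €22.89: toys and games → 3% + 1.25% municipal = 4.25% → €0.97
Adhesive bandages €4.13: OTC medicine → 5.5% + 0% municipal = 5.5% → €0.23
Cough syrup €8.73: OTC medicine → 5.5% + 0% municipal = 5.5% → €0.48
Burrito bowl €14.48: restaurant meals → 9.75% + 3% municipal = 12.75% → €1.85
Scented candle €23.85: everything else → 3.25% + 3% municipal = 6.25% → €1.49
Acetaminophen (200 ct) €12.55: OTC medicine → 5.5% + 0% municipal = 5.5% → €0.69
Photo printing (20 prints) €13.76: taxable services → 0% + 0.75% municipal = 0.75% → €0.10
Total tax = €0.18 + €0.39 + €0.87 + €0.97 + €0.23 + €0.48 + €1.85 + €1.49 + €0.69 + €0.10 = €7.25

€7.25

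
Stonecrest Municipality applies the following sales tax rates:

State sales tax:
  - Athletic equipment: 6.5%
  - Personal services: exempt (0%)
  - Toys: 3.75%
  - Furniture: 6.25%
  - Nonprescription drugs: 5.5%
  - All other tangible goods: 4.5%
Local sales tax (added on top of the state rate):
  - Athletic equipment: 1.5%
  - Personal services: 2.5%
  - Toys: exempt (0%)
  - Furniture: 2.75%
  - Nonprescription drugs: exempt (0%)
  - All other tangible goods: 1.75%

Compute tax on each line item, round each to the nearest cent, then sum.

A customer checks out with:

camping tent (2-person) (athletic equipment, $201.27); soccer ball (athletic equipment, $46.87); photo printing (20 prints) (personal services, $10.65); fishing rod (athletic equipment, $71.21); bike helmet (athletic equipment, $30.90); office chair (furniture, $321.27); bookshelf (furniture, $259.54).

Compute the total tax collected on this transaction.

$80.56

Camping tent (2-person) $201.27: athletic equipment → 6.5% + 1.5% local = 8% → $16.10
Soccer ball $46.87: athletic equipment → 6.5% + 1.5% local = 8% → $3.75
Photo printing (20 prints) $10.65: personal services → 0% + 2.5% local = 2.5% → $0.27
Fishing rod $71.21: athletic equipment → 6.5% + 1.5% local = 8% → $5.70
Bike helmet $30.90: athletic equipment → 6.5% + 1.5% local = 8% → $2.47
Office chair $321.27: furniture → 6.25% + 2.75% local = 9% → $28.91
Bookshelf $259.54: furniture → 6.25% + 2.75% local = 9% → $23.36
Total tax = $16.10 + $3.75 + $0.27 + $5.70 + $2.47 + $28.91 + $23.36 = $80.56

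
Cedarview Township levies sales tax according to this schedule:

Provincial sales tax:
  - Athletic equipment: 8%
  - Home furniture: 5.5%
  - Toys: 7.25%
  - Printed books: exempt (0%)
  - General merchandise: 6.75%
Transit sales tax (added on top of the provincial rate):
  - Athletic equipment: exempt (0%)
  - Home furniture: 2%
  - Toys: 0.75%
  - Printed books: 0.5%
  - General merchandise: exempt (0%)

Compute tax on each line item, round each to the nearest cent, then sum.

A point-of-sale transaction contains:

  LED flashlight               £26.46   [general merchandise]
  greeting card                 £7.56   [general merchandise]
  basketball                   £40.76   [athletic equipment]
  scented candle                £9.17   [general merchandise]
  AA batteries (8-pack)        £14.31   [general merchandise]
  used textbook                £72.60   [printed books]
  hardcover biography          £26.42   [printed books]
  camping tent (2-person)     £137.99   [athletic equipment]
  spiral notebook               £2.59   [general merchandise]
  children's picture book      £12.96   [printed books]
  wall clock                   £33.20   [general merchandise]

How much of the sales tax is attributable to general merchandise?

£6.30

LED flashlight £26.46: general merchandise → 6.75% + 0% transit = 6.75% → £1.79
Greeting card £7.56: general merchandise → 6.75% + 0% transit = 6.75% → £0.51
Scented candle £9.17: general merchandise → 6.75% + 0% transit = 6.75% → £0.62
AA batteries (8-pack) £14.31: general merchandise → 6.75% + 0% transit = 6.75% → £0.97
Spiral notebook £2.59: general merchandise → 6.75% + 0% transit = 6.75% → £0.17
Wall clock £33.20: general merchandise → 6.75% + 0% transit = 6.75% → £2.24
Tax on general merchandise = £1.79 + £0.51 + £0.62 + £0.97 + £0.17 + £2.24 = £6.30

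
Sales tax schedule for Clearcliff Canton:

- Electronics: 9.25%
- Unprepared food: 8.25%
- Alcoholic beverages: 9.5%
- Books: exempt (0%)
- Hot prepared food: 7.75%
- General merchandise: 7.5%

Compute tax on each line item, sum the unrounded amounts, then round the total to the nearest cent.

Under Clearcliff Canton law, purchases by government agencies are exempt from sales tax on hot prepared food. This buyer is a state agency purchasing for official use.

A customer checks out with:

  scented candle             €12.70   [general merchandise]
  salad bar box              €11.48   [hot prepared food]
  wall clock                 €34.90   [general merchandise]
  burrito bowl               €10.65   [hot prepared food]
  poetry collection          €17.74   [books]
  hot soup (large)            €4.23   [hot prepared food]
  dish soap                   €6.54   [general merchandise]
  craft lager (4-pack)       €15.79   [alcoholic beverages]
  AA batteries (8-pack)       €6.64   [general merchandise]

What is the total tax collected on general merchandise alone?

Scented candle €12.70: general merchandise → 7.5% → €0.9525
Wall clock €34.90: general merchandise → 7.5% → €2.6175
Dish soap €6.54: general merchandise → 7.5% → €0.4905
AA batteries (8-pack) €6.64: general merchandise → 7.5% → €0.498
Tax on general merchandise: unrounded sum = €4.5585 → €4.56

€4.56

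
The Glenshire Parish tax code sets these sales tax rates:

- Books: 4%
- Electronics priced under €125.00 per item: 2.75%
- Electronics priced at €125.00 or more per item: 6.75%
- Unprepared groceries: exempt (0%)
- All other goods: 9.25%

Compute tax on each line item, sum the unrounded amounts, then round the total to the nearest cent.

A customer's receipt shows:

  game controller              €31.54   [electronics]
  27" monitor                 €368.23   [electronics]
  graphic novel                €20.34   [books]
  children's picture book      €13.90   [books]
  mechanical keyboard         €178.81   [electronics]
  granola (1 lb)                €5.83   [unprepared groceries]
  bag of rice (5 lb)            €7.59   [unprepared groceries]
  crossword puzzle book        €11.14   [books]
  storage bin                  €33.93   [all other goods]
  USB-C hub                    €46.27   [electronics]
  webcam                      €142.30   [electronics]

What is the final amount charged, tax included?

Game controller €31.54: electronics, under €125.00 → 2.75% → €0.86735
27" monitor €368.23: electronics, €125.00 or more → 6.75% → €24.855525
Graphic novel €20.34: books → 4% → €0.8136
Children's picture book €13.90: books → 4% → €0.556
Mechanical keyboard €178.81: electronics, €125.00 or more → 6.75% → €12.069675
Granola (1 lb) €5.83: unprepared groceries → 0% → €0.00
Bag of rice (5 lb) €7.59: unprepared groceries → 0% → €0.00
Crossword puzzle book €11.14: books → 4% → €0.4456
Storage bin €33.93: all other goods → 9.25% → €3.138525
USB-C hub €46.27: electronics, under €125.00 → 2.75% → €1.272425
Webcam €142.30: electronics, €125.00 or more → 6.75% → €9.60525
Subtotal = €859.88; unrounded tax = €53.62395 → €53.62; total due = €913.50

€913.50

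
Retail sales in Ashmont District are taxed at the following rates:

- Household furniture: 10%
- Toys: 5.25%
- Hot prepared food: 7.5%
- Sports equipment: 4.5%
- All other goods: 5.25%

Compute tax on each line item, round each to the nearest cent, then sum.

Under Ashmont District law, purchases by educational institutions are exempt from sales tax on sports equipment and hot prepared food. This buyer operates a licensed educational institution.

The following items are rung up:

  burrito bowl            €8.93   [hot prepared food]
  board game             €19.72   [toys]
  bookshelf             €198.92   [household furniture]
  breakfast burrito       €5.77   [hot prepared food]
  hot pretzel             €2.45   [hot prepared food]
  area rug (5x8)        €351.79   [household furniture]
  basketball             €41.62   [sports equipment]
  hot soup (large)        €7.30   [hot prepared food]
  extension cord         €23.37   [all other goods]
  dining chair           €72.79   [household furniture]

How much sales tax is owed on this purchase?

Burrito bowl €8.93: hot prepared food, buyer-exempt → 0% → €0.00
Board game €19.72: toys → 5.25% → €1.04
Bookshelf €198.92: household furniture → 10% → €19.89
Breakfast burrito €5.77: hot prepared food, buyer-exempt → 0% → €0.00
Hot pretzel €2.45: hot prepared food, buyer-exempt → 0% → €0.00
Area rug (5x8) €351.79: household furniture → 10% → €35.18
Basketball €41.62: sports equipment, buyer-exempt → 0% → €0.00
Hot soup (large) €7.30: hot prepared food, buyer-exempt → 0% → €0.00
Extension cord €23.37: all other goods → 5.25% → €1.23
Dining chair €72.79: household furniture → 10% → €7.28
Total tax = €1.04 + €19.89 + €35.18 + €1.23 + €7.28 = €64.62

€64.62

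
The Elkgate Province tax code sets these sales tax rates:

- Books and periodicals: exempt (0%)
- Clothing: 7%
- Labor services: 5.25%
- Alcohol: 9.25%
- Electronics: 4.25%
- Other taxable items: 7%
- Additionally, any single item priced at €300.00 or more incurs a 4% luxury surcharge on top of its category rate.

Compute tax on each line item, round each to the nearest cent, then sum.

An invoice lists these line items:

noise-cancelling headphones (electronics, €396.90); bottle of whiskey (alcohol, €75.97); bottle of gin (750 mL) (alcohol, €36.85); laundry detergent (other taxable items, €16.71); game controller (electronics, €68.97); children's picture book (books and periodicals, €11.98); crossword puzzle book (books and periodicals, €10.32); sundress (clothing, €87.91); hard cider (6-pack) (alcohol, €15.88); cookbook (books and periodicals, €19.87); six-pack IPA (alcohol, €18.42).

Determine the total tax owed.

Noise-cancelling headphones €396.90: electronics → 4.25% + 4% surcharge = 8.25% → €32.74
Bottle of whiskey €75.97: alcohol → 9.25% → €7.03
Bottle of gin (750 mL) €36.85: alcohol → 9.25% → €3.41
Laundry detergent €16.71: other taxable items → 7% → €1.17
Game controller €68.97: electronics → 4.25% → €2.93
Children's picture book €11.98: books and periodicals → 0% → €0.00
Crossword puzzle book €10.32: books and periodicals → 0% → €0.00
Sundress €87.91: clothing → 7% → €6.15
Hard cider (6-pack) €15.88: alcohol → 9.25% → €1.47
Cookbook €19.87: books and periodicals → 0% → €0.00
Six-pack IPA €18.42: alcohol → 9.25% → €1.70
Total tax = €32.74 + €7.03 + €3.41 + €1.17 + €2.93 + €6.15 + €1.47 + €1.70 = €56.60

€56.60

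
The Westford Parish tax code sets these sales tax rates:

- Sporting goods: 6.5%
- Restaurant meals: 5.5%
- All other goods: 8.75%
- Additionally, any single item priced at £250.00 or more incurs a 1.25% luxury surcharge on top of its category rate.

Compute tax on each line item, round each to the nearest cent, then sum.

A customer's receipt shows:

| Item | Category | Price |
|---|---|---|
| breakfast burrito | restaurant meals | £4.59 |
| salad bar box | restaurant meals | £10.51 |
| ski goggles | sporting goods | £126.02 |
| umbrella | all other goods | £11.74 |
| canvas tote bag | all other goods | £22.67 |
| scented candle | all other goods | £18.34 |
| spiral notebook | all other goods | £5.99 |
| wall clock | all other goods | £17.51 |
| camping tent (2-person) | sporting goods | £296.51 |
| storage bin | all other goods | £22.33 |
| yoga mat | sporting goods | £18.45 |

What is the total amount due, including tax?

Breakfast burrito £4.59: restaurant meals → 5.5% → £0.25
Salad bar box £10.51: restaurant meals → 5.5% → £0.58
Ski goggles £126.02: sporting goods → 6.5% → £8.19
Umbrella £11.74: all other goods → 8.75% → £1.03
Canvas tote bag £22.67: all other goods → 8.75% → £1.98
Scented candle £18.34: all other goods → 8.75% → £1.60
Spiral notebook £5.99: all other goods → 8.75% → £0.52
Wall clock £17.51: all other goods → 8.75% → £1.53
Camping tent (2-person) £296.51: sporting goods → 6.5% + 1.25% surcharge = 7.75% → £22.98
Storage bin £22.33: all other goods → 8.75% → £1.95
Yoga mat £18.45: sporting goods → 6.5% → £1.20
Subtotal = £554.66; tax = £41.81; total due = £596.47

£596.47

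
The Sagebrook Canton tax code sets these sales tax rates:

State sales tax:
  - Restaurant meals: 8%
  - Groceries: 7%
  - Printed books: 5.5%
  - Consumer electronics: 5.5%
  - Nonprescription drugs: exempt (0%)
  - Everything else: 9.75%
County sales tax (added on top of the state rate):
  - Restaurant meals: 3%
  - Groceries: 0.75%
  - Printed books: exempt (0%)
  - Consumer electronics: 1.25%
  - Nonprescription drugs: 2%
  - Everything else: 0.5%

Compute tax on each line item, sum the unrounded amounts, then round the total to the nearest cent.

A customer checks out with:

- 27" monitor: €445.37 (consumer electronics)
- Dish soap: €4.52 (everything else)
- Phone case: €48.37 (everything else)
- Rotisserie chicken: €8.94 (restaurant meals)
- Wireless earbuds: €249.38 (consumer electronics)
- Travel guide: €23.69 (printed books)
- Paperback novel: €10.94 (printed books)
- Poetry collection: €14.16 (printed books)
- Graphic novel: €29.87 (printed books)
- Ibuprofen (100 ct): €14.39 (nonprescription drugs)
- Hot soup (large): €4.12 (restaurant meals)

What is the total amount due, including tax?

27" monitor €445.37: consumer electronics → 5.5% + 1.25% county = 6.75% → €30.062475
Dish soap €4.52: everything else → 9.75% + 0.5% county = 10.25% → €0.4633
Phone case €48.37: everything else → 9.75% + 0.5% county = 10.25% → €4.957925
Rotisserie chicken €8.94: restaurant meals → 8% + 3% county = 11% → €0.9834
Wireless earbuds €249.38: consumer electronics → 5.5% + 1.25% county = 6.75% → €16.83315
Travel guide €23.69: printed books → 5.5% + 0% county = 5.5% → €1.30295
Paperback novel €10.94: printed books → 5.5% + 0% county = 5.5% → €0.6017
Poetry collection €14.16: printed books → 5.5% + 0% county = 5.5% → €0.7788
Graphic novel €29.87: printed books → 5.5% + 0% county = 5.5% → €1.64285
Ibuprofen (100 ct) €14.39: nonprescription drugs → 0% + 2% county = 2% → €0.2878
Hot soup (large) €4.12: restaurant meals → 8% + 3% county = 11% → €0.4532
Subtotal = €853.75; unrounded tax = €58.36755 → €58.37; total due = €912.12

€912.12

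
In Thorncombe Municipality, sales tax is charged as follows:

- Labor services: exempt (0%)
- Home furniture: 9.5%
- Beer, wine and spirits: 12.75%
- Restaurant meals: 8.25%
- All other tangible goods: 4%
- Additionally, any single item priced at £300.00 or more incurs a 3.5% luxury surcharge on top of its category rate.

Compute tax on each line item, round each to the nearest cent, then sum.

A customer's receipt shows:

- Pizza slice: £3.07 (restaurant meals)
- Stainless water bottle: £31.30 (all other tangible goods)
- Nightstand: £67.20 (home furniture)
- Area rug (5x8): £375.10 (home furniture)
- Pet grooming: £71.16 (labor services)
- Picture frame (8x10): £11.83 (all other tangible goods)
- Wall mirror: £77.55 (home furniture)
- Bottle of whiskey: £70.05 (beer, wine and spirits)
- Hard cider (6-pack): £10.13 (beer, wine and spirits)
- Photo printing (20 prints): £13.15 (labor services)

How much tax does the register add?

£74.70

Pizza slice £3.07: restaurant meals → 8.25% → £0.25
Stainless water bottle £31.30: all other tangible goods → 4% → £1.25
Nightstand £67.20: home furniture → 9.5% → £6.38
Area rug (5x8) £375.10: home furniture → 9.5% + 3.5% surcharge = 13% → £48.76
Pet grooming £71.16: labor services → 0% → £0.00
Picture frame (8x10) £11.83: all other tangible goods → 4% → £0.47
Wall mirror £77.55: home furniture → 9.5% → £7.37
Bottle of whiskey £70.05: beer, wine and spirits → 12.75% → £8.93
Hard cider (6-pack) £10.13: beer, wine and spirits → 12.75% → £1.29
Photo printing (20 prints) £13.15: labor services → 0% → £0.00
Total tax = £0.25 + £1.25 + £6.38 + £48.76 + £0.47 + £7.37 + £8.93 + £1.29 = £74.70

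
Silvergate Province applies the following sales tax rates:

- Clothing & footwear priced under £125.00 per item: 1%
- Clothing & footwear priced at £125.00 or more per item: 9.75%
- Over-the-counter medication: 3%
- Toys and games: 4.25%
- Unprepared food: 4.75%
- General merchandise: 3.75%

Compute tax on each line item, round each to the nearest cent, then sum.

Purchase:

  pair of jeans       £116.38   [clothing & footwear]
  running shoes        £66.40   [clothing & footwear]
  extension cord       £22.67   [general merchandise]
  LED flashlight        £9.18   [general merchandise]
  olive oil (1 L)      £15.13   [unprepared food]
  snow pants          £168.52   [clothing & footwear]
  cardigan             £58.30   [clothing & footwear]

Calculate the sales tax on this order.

£20.74

Pair of jeans £116.38: clothing & footwear, under £125.00 → 1% → £1.16
Running shoes £66.40: clothing & footwear, under £125.00 → 1% → £0.66
Extension cord £22.67: general merchandise → 3.75% → £0.85
LED flashlight £9.18: general merchandise → 3.75% → £0.34
Olive oil (1 L) £15.13: unprepared food → 4.75% → £0.72
Snow pants £168.52: clothing & footwear, £125.00 or more → 9.75% → £16.43
Cardigan £58.30: clothing & footwear, under £125.00 → 1% → £0.58
Total tax = £1.16 + £0.66 + £0.85 + £0.34 + £0.72 + £16.43 + £0.58 = £20.74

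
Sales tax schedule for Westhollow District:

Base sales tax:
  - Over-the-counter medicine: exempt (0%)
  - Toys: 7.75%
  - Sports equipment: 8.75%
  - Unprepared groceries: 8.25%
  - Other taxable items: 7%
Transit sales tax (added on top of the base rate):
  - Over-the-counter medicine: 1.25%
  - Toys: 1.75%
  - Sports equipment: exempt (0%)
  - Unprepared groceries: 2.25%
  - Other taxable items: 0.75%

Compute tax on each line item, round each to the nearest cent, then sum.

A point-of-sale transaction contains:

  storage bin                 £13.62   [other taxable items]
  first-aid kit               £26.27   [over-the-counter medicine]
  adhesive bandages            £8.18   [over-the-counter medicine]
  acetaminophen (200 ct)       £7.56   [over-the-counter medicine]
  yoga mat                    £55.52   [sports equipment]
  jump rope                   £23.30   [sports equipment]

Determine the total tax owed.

£8.48

Storage bin £13.62: other taxable items → 7% + 0.75% transit = 7.75% → £1.06
First-aid kit £26.27: over-the-counter medicine → 0% + 1.25% transit = 1.25% → £0.33
Adhesive bandages £8.18: over-the-counter medicine → 0% + 1.25% transit = 1.25% → £0.10
Acetaminophen (200 ct) £7.56: over-the-counter medicine → 0% + 1.25% transit = 1.25% → £0.09
Yoga mat £55.52: sports equipment → 8.75% + 0% transit = 8.75% → £4.86
Jump rope £23.30: sports equipment → 8.75% + 0% transit = 8.75% → £2.04
Total tax = £1.06 + £0.33 + £0.10 + £0.09 + £4.86 + £2.04 = £8.48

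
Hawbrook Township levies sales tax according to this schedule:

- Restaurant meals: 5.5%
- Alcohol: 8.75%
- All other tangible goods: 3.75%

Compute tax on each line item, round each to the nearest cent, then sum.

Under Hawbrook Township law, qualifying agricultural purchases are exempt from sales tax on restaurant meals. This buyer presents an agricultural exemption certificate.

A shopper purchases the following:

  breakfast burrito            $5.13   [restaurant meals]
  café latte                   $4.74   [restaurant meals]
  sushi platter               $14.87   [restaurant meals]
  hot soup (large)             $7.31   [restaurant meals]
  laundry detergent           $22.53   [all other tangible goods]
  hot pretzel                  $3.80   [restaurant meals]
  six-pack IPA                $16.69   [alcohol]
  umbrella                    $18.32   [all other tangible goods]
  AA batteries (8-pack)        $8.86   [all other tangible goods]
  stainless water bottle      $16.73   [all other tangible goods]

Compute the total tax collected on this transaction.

Breakfast burrito $5.13: restaurant meals, buyer-exempt → 0% → $0.00
Café latte $4.74: restaurant meals, buyer-exempt → 0% → $0.00
Sushi platter $14.87: restaurant meals, buyer-exempt → 0% → $0.00
Hot soup (large) $7.31: restaurant meals, buyer-exempt → 0% → $0.00
Laundry detergent $22.53: all other tangible goods → 3.75% → $0.84
Hot pretzel $3.80: restaurant meals, buyer-exempt → 0% → $0.00
Six-pack IPA $16.69: alcohol → 8.75% → $1.46
Umbrella $18.32: all other tangible goods → 3.75% → $0.69
AA batteries (8-pack) $8.86: all other tangible goods → 3.75% → $0.33
Stainless water bottle $16.73: all other tangible goods → 3.75% → $0.63
Total tax = $0.84 + $1.46 + $0.69 + $0.33 + $0.63 = $3.95

$3.95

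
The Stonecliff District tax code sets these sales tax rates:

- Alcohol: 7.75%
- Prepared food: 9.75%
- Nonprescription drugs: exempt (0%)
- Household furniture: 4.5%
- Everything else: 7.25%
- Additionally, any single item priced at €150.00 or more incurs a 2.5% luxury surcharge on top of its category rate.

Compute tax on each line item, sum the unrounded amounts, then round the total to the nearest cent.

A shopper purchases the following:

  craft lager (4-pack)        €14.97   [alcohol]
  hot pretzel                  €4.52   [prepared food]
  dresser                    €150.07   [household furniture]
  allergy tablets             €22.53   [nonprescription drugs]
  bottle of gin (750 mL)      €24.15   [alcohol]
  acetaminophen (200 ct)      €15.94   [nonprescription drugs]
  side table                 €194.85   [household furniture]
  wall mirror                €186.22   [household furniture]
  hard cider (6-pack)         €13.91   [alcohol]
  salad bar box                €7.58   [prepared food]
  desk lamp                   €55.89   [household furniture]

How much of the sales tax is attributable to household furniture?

Dresser €150.07: household furniture → 4.5% + 2.5% surcharge = 7% → €10.5049
Side table €194.85: household furniture → 4.5% + 2.5% surcharge = 7% → €13.6395
Wall mirror €186.22: household furniture → 4.5% + 2.5% surcharge = 7% → €13.0354
Desk lamp €55.89: household furniture → 4.5% → €2.51505
Tax on household furniture: unrounded sum = €39.69485 → €39.69

€39.69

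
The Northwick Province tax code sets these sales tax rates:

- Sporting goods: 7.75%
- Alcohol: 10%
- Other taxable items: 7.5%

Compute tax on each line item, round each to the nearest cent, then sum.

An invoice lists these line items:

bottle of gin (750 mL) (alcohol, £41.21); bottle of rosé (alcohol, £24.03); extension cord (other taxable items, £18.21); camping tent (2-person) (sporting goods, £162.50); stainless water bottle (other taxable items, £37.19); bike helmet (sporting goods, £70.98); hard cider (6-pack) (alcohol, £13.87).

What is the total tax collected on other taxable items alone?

£4.16

Extension cord £18.21: other taxable items → 7.5% → £1.37
Stainless water bottle £37.19: other taxable items → 7.5% → £2.79
Tax on other taxable items = £1.37 + £2.79 = £4.16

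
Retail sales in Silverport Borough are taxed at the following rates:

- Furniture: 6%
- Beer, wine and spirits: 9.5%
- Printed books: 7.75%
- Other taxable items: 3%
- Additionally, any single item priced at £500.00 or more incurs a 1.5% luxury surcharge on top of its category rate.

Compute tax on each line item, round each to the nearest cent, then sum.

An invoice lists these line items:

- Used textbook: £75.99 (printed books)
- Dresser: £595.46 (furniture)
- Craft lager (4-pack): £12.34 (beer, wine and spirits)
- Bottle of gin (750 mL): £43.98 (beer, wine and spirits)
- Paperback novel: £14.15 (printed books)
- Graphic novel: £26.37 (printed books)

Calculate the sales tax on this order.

Used textbook £75.99: printed books → 7.75% → £5.89
Dresser £595.46: furniture → 6% + 1.5% surcharge = 7.5% → £44.66
Craft lager (4-pack) £12.34: beer, wine and spirits → 9.5% → £1.17
Bottle of gin (750 mL) £43.98: beer, wine and spirits → 9.5% → £4.18
Paperback novel £14.15: printed books → 7.75% → £1.10
Graphic novel £26.37: printed books → 7.75% → £2.04
Total tax = £5.89 + £44.66 + £1.17 + £4.18 + £1.10 + £2.04 = £59.04

£59.04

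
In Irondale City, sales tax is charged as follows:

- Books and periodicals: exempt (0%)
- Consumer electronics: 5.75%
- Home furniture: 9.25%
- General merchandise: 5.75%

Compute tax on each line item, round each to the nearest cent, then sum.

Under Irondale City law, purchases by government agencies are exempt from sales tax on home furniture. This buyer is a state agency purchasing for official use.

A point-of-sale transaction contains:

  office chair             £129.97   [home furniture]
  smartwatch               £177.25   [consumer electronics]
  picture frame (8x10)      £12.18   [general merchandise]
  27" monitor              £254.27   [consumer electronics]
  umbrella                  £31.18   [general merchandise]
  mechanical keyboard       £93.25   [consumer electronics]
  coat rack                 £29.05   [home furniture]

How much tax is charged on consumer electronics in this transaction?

£30.17

Smartwatch £177.25: consumer electronics → 5.75% → £10.19
27" monitor £254.27: consumer electronics → 5.75% → £14.62
Mechanical keyboard £93.25: consumer electronics → 5.75% → £5.36
Tax on consumer electronics = £10.19 + £14.62 + £5.36 = £30.17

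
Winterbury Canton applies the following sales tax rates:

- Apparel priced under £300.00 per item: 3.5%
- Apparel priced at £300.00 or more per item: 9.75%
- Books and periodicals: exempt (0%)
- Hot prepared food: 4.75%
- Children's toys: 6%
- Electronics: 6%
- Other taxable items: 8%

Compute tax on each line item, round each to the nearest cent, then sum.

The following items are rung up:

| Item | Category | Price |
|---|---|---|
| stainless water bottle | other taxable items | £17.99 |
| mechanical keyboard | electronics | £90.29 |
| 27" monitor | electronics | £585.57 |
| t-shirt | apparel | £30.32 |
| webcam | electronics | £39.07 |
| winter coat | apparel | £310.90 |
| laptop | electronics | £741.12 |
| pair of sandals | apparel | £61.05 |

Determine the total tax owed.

Stainless water bottle £17.99: other taxable items → 8% → £1.44
Mechanical keyboard £90.29: electronics → 6% → £5.42
27" monitor £585.57: electronics → 6% → £35.13
T-shirt £30.32: apparel, under £300.00 → 3.5% → £1.06
Webcam £39.07: electronics → 6% → £2.34
Winter coat £310.90: apparel, £300.00 or more → 9.75% → £30.31
Laptop £741.12: electronics → 6% → £44.47
Pair of sandals £61.05: apparel, under £300.00 → 3.5% → £2.14
Total tax = £1.44 + £5.42 + £35.13 + £1.06 + £2.34 + £30.31 + £44.47 + £2.14 = £122.31

£122.31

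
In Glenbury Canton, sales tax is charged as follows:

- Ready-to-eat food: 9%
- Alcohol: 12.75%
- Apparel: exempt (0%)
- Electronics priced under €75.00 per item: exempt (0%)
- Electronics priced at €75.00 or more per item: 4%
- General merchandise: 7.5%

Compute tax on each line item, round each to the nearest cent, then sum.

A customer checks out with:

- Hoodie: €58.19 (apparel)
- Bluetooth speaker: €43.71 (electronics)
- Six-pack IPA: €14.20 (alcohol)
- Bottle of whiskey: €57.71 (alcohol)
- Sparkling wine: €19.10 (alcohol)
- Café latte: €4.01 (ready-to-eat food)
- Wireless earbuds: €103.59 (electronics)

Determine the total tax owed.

Hoodie €58.19: apparel → 0% → €0.00
Bluetooth speaker €43.71: electronics, under €75.00 → 0% → €0.00
Six-pack IPA €14.20: alcohol → 12.75% → €1.81
Bottle of whiskey €57.71: alcohol → 12.75% → €7.36
Sparkling wine €19.10: alcohol → 12.75% → €2.44
Café latte €4.01: ready-to-eat food → 9% → €0.36
Wireless earbuds €103.59: electronics, €75.00 or more → 4% → €4.14
Total tax = €1.81 + €7.36 + €2.44 + €0.36 + €4.14 = €16.11

€16.11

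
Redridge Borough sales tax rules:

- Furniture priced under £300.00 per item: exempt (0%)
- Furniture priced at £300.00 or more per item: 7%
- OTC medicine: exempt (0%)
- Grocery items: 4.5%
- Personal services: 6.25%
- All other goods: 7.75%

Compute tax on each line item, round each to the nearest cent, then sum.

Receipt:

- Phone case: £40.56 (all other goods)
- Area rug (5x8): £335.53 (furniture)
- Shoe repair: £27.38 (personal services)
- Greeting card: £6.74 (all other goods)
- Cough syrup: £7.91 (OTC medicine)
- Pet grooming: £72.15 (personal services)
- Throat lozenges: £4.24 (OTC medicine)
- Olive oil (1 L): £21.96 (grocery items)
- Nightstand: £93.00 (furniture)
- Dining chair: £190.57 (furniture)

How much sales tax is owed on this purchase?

£34.36

Phone case £40.56: all other goods → 7.75% → £3.14
Area rug (5x8) £335.53: furniture, £300.00 or more → 7% → £23.49
Shoe repair £27.38: personal services → 6.25% → £1.71
Greeting card £6.74: all other goods → 7.75% → £0.52
Cough syrup £7.91: OTC medicine → 0% → £0.00
Pet grooming £72.15: personal services → 6.25% → £4.51
Throat lozenges £4.24: OTC medicine → 0% → £0.00
Olive oil (1 L) £21.96: grocery items → 4.5% → £0.99
Nightstand £93.00: furniture, under £300.00 → 0% → £0.00
Dining chair £190.57: furniture, under £300.00 → 0% → £0.00
Total tax = £3.14 + £23.49 + £1.71 + £0.52 + £4.51 + £0.99 = £34.36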